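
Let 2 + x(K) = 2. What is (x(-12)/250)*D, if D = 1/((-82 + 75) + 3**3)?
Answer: 0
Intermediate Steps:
x(K) = 0 (x(K) = -2 + 2 = 0)
D = 1/20 (D = 1/(-7 + 27) = 1/20 ≈ 0.050000)
(x(-12)/250)*D = (0/250)*(1/20) = (0*(1/250))*(1/20) = 0*(1/20) = 0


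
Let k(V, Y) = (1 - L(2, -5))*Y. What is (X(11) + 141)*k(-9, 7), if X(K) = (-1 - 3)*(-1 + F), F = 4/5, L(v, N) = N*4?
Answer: 104223/5 ≈ 20845.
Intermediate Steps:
L(v, N) = 4*N
F = ⅘ (F = 4*(⅕) = ⅘ ≈ 0.80000)
X(K) = ⅘ (X(K) = (-1 - 3)*(-1 + ⅘) = -4*(-⅕) = ⅘)
k(V, Y) = 21*Y (k(V, Y) = (1 - 4*(-5))*Y = (1 - 1*(-20))*Y = (1 + 20)*Y = 21*Y)
(X(11) + 141)*k(-9, 7) = (⅘ + 141)*(21*7) = (709/5)*147 = 104223/5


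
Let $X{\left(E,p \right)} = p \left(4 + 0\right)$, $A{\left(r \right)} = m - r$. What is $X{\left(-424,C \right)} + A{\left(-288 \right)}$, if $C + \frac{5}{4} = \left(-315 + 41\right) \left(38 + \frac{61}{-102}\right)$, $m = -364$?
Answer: $- \frac{2094751}{51} \approx -41074.0$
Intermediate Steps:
$A{\left(r \right)} = -364 - r$
$C = - \frac{2090875}{204}$ ($C = - \frac{5}{4} + \left(-315 + 41\right) \left(38 + \frac{61}{-102}\right) = - \frac{5}{4} - 274 \left(38 + 61 \left(- \frac{1}{102}\right)\right) = - \frac{5}{4} - 274 \left(38 - \frac{61}{102}\right) = - \frac{5}{4} - \frac{522655}{51} = - \frac{2090875}{204} \approx -10249.0$)
$X{\left(E,p \right)} = 4 p$ ($X{\left(E,p \right)} = p 4 = 4 p$)
$X{\left(-424,C \right)} + A{\left(-288 \right)} = 4 \left(- \frac{2090875}{204}\right) - 76 = - \frac{2090875}{51} + \left(-364 + 288\right) = - \frac{2090875}{51} - 76 = - \frac{2094751}{51}$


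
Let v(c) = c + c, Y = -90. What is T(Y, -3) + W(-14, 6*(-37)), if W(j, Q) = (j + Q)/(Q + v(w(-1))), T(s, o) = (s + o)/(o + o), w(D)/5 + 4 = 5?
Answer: 1761/106 ≈ 16.613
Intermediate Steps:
w(D) = 5 (w(D) = -20 + 5*5 = -20 + 25 = 5)
v(c) = 2*c
T(s, o) = (o + s)/(2*o) (T(s, o) = (o + s)/((2*o)) = (o + s)*(1/(2*o)) = (o + s)/(2*o))
W(j, Q) = (Q + j)/(10 + Q) (W(j, Q) = (j + Q)/(Q + 2*5) = (Q + j)/(Q + 10) = (Q + j)/(10 + Q))
T(Y, -3) + W(-14, 6*(-37)) = (½)*(-3 - 90)/(-3) + (6*(-37) - 14)/(10 + 6*(-37)) = (½)*(-⅓)*(-93) + (-222 - 14)/(10 - 222) = 31/2 - 236/(-212) = 31/2 - 1/212*(-236) = 31/2 + 59/53 = 1761/106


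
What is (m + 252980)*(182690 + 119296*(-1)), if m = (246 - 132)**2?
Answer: 16861282544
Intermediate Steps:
m = 12996 (m = 114**2 = 12996)
(m + 252980)*(182690 + 119296*(-1)) = (12996 + 252980)*(182690 + 119296*(-1)) = 265976*(182690 - 119296) = 265976*63394 = 16861282544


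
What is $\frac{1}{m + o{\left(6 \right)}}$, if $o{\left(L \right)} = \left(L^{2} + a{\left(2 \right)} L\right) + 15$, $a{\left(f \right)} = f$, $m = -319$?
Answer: $- \frac{1}{256} \approx -0.0039063$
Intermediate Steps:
$o{\left(L \right)} = 15 + L^{2} + 2 L$ ($o{\left(L \right)} = \left(L^{2} + 2 L\right) + 15 = 15 + L^{2} + 2 L$)
$\frac{1}{m + o{\left(6 \right)}} = \frac{1}{-319 + \left(15 + 6^{2} + 2 \cdot 6\right)} = \frac{1}{-319 + \left(15 + 36 + 12\right)} = \frac{1}{-319 + 63} = \frac{1}{-256} = - \frac{1}{256}$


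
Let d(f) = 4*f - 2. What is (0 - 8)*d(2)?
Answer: -48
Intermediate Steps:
d(f) = -2 + 4*f
(0 - 8)*d(2) = (0 - 8)*(-2 + 4*2) = -8*(-2 + 8) = -8*6 = -48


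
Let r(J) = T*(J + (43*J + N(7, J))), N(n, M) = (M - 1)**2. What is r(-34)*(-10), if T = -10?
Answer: -27100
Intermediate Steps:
N(n, M) = (-1 + M)**2
r(J) = -440*J - 10*(-1 + J)**2 (r(J) = -10*(J + (43*J + (-1 + J)**2)) = -10*(J + ((-1 + J)**2 + 43*J)) = -10*((-1 + J)**2 + 44*J) = -440*J - 10*(-1 + J)**2)
r(-34)*(-10) = (-440*(-34) - 10*(-1 - 34)**2)*(-10) = (14960 - 10*(-35)**2)*(-10) = (14960 - 10*1225)*(-10) = (14960 - 12250)*(-10) = 2710*(-10) = -27100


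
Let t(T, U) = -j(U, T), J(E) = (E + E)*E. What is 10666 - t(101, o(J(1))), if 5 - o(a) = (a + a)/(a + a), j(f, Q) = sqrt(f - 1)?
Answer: 10666 + sqrt(3) ≈ 10668.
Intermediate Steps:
j(f, Q) = sqrt(-1 + f)
J(E) = 2*E**2 (J(E) = (2*E)*E = 2*E**2)
o(a) = 4 (o(a) = 5 - (a + a)/(a + a) = 5 - 2*a/(2*a) = 5 - 2*a*1/(2*a) = 5 - 1*1 = 5 - 1 = 4)
t(T, U) = -sqrt(-1 + U)
10666 - t(101, o(J(1))) = 10666 - (-1)*sqrt(-1 + 4) = 10666 - (-1)*sqrt(3) = 10666 + sqrt(3)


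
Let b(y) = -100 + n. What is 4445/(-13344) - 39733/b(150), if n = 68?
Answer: 2070527/1668 ≈ 1241.3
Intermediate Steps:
b(y) = -32 (b(y) = -100 + 68 = -32)
4445/(-13344) - 39733/b(150) = 4445/(-13344) - 39733/(-32) = 4445*(-1/13344) - 39733*(-1/32) = -4445/13344 + 39733/32 = 2070527/1668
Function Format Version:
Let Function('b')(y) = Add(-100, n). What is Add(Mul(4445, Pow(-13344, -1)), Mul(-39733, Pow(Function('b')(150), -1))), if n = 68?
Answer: Rational(2070527, 1668) ≈ 1241.3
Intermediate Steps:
Function('b')(y) = -32 (Function('b')(y) = Add(-100, 68) = -32)
Add(Mul(4445, Pow(-13344, -1)), Mul(-39733, Pow(Function('b')(150), -1))) = Add(Mul(4445, Pow(-13344, -1)), Mul(-39733, Pow(-32, -1))) = Add(Mul(4445, Rational(-1, 13344)), Mul(-39733, Rational(-1, 32))) = Add(Rational(-4445, 13344), Rational(39733, 32)) = Rational(2070527, 1668)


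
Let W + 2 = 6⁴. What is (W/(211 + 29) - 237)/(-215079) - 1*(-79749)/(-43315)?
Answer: -82283054669/44717505048 ≈ -1.8401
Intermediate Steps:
W = 1294 (W = -2 + 6⁴ = -2 + 1296 = 1294)
(W/(211 + 29) - 237)/(-215079) - 1*(-79749)/(-43315) = (1294/(211 + 29) - 237)/(-215079) - 1*(-79749)/(-43315) = (1294/240 - 237)*(-1/215079) + 79749*(-1/43315) = ((1/240)*1294 - 237)*(-1/215079) - 79749/43315 = (647/120 - 237)*(-1/215079) - 79749/43315 = -27793/120*(-1/215079) - 79749/43315 = 27793/25809480 - 79749/43315 = -82283054669/44717505048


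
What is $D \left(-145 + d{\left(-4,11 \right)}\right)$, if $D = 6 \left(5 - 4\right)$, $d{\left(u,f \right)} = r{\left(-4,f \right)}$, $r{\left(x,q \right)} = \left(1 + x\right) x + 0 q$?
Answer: $-798$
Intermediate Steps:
$r{\left(x,q \right)} = x \left(1 + x\right)$ ($r{\left(x,q \right)} = x \left(1 + x\right) + 0 = x \left(1 + x\right)$)
$d{\left(u,f \right)} = 12$ ($d{\left(u,f \right)} = - 4 \left(1 - 4\right) = \left(-4\right) \left(-3\right) = 12$)
$D = 6$ ($D = 6 \cdot 1 = 6$)
$D \left(-145 + d{\left(-4,11 \right)}\right) = 6 \left(-145 + 12\right) = 6 \left(-133\right) = -798$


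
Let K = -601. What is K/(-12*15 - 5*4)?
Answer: 601/200 ≈ 3.0050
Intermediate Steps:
K/(-12*15 - 5*4) = -601/(-12*15 - 5*4) = -601/(-180 - 20) = -601/(-200) = -601*(-1/200) = 601/200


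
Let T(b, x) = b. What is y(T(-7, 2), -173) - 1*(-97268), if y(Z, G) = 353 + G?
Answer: 97448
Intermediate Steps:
y(T(-7, 2), -173) - 1*(-97268) = (353 - 173) - 1*(-97268) = 180 + 97268 = 97448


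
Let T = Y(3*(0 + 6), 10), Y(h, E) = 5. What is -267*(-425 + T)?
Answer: 112140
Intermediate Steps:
T = 5
-267*(-425 + T) = -267*(-425 + 5) = -267*(-420) = 112140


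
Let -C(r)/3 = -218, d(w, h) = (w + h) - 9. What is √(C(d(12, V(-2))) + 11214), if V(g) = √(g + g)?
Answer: 2*√2967 ≈ 108.94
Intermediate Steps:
V(g) = √2*√g (V(g) = √(2*g) = √2*√g)
d(w, h) = -9 + h + w (d(w, h) = (h + w) - 9 = -9 + h + w)
C(r) = 654 (C(r) = -3*(-218) = 654)
√(C(d(12, V(-2))) + 11214) = √(654 + 11214) = √11868 = 2*√2967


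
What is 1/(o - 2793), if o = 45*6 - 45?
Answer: -1/2568 ≈ -0.00038941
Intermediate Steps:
o = 225 (o = 270 - 45 = 225)
1/(o - 2793) = 1/(225 - 2793) = 1/(-2568) = -1/2568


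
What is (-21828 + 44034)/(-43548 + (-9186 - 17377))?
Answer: -22206/70111 ≈ -0.31673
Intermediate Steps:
(-21828 + 44034)/(-43548 + (-9186 - 17377)) = 22206/(-43548 - 26563) = 22206/(-70111) = 22206*(-1/70111) = -22206/70111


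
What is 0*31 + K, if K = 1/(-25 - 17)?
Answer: -1/42 ≈ -0.023810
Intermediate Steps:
K = -1/42 (K = 1/(-42) = -1/42 ≈ -0.023810)
0*31 + K = 0*31 - 1/42 = 0 - 1/42 = -1/42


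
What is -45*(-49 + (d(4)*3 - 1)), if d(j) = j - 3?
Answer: 2115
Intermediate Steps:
d(j) = -3 + j
-45*(-49 + (d(4)*3 - 1)) = -45*(-49 + ((-3 + 4)*3 - 1)) = -45*(-49 + (1*3 - 1)) = -45*(-49 + (3 - 1)) = -45*(-49 + 2) = -45*(-47) = 2115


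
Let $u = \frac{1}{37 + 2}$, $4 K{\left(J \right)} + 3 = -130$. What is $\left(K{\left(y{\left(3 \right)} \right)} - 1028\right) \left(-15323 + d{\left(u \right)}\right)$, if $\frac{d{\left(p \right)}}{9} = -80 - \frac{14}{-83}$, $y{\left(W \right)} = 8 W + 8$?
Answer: $\frac{5651975535}{332} \approx 1.7024 \cdot 10^{7}$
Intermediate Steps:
$y{\left(W \right)} = 8 + 8 W$
$K{\left(J \right)} = - \frac{133}{4}$ ($K{\left(J \right)} = - \frac{3}{4} + \frac{1}{4} \left(-130\right) = - \frac{3}{4} - \frac{65}{2} = - \frac{133}{4}$)
$u = \frac{1}{39} \approx 0.025641$
$d{\left(p \right)} = - \frac{59634}{83}$ ($d{\left(p \right)} = 9 \left(-80 - \frac{14}{-83}\right) = 9 \left(-80 - - \frac{14}{83}\right) = 9 \left(-80 + \frac{14}{83}\right) = 9 \left(- \frac{6626}{83}\right) = - \frac{59634}{83}$)
$\left(K{\left(y{\left(3 \right)} \right)} - 1028\right) \left(-15323 + d{\left(u \right)}\right) = \left(- \frac{133}{4} - 1028\right) \left(-15323 - \frac{59634}{83}\right) = \left(- \frac{4245}{4}\right) \left(- \frac{1331443}{83}\right) = \frac{5651975535}{332}$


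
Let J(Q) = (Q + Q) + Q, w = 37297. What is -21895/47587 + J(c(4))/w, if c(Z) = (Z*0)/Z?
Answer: -21895/47587 ≈ -0.46010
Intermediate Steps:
c(Z) = 0 (c(Z) = 0/Z = 0)
J(Q) = 3*Q (J(Q) = 2*Q + Q = 3*Q)
-21895/47587 + J(c(4))/w = -21895/47587 + (3*0)/37297 = -21895*1/47587 + 0*(1/37297) = -21895/47587 + 0 = -21895/47587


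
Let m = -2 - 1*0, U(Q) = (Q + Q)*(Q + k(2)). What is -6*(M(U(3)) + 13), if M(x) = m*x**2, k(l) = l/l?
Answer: 6834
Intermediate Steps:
k(l) = 1
U(Q) = 2*Q*(1 + Q) (U(Q) = (Q + Q)*(Q + 1) = (2*Q)*(1 + Q) = 2*Q*(1 + Q))
m = -2 (m = -2 + 0 = -2)
M(x) = -2*x**2
-6*(M(U(3)) + 13) = -6*(-2*36*(1 + 3)**2 + 13) = -6*(-2*(2*3*4)**2 + 13) = -6*(-2*24**2 + 13) = -6*(-2*576 + 13) = -6*(-1152 + 13) = -6*(-1139) = 6834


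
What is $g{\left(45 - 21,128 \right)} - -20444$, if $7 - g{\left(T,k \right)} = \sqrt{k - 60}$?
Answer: $20451 - 2 \sqrt{17} \approx 20443.0$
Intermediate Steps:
$g{\left(T,k \right)} = 7 - \sqrt{-60 + k}$ ($g{\left(T,k \right)} = 7 - \sqrt{k - 60} = 7 - \sqrt{-60 + k}$)
$g{\left(45 - 21,128 \right)} - -20444 = \left(7 - \sqrt{-60 + 128}\right) - -20444 = \left(7 - \sqrt{68}\right) + 20444 = \left(7 - 2 \sqrt{17}\right) + 20444 = 20451 - 2 \sqrt{17}$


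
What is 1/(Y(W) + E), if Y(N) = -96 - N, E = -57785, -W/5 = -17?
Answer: -1/57966 ≈ -1.7251e-5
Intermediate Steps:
W = 85 (W = -5*(-17) = 85)
1/(Y(W) + E) = 1/((-96 - 1*85) - 57785) = 1/((-96 - 85) - 57785) = 1/(-181 - 57785) = 1/(-57966) = -1/57966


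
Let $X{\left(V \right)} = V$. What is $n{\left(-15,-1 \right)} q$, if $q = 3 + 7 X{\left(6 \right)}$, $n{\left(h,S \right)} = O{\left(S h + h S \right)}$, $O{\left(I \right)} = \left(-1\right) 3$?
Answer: $-135$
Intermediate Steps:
$O{\left(I \right)} = -3$
$n{\left(h,S \right)} = -3$
$q = 45$ ($q = 3 + 7 \cdot 6 = 3 + 42 = 45$)
$n{\left(-15,-1 \right)} q = \left(-3\right) 45 = -135$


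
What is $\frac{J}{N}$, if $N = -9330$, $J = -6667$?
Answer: $\frac{6667}{9330} \approx 0.71458$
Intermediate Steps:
$\frac{J}{N} = - \frac{6667}{-9330} = \left(-6667\right) \left(- \frac{1}{9330}\right) = \frac{6667}{9330}$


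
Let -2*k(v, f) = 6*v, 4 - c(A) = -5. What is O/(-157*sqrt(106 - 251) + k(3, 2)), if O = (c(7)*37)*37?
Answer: -110889/3574186 + 1934397*I*sqrt(145)/3574186 ≈ -0.031025 + 6.5171*I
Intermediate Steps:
c(A) = 9 (c(A) = 4 - 1*(-5) = 4 + 5 = 9)
k(v, f) = -3*v
O = 12321 (O = (9*37)*37 = 333*37 = 12321)
O/(-157*sqrt(106 - 251) + k(3, 2)) = 12321/(-157*sqrt(106 - 251) - 3*3) = 12321/(-157*I*sqrt(145) - 9) = 12321/(-9 - 157*I*sqrt(145))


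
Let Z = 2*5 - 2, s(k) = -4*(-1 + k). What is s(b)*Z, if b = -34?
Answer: 1120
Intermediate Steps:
s(k) = 4 - 4*k
Z = 8 (Z = 10 - 2 = 8)
s(b)*Z = (4 - 4*(-34))*8 = (4 + 136)*8 = 140*8 = 1120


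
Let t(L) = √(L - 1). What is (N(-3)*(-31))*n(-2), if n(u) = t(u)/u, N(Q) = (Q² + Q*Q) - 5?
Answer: 403*I*√3/2 ≈ 349.01*I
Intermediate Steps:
t(L) = √(-1 + L)
N(Q) = -5 + 2*Q² (N(Q) = (Q² + Q²) - 5 = 2*Q² - 5 = -5 + 2*Q²)
n(u) = √(-1 + u)/u
(N(-3)*(-31))*n(-2) = ((-5 + 2*(-3)²)*(-31))*(√(-1 - 2)/(-2)) = ((-5 + 2*9)*(-31))*(-I*√3/2) = ((-5 + 18)*(-31))*(-I*√3/2) = (13*(-31))*(-I*√3/2) = -(-403)*I*√3/2 = 403*I*√3/2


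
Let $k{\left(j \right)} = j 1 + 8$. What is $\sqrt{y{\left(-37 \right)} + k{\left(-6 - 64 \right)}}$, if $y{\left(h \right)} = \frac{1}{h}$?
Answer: $\frac{3 i \sqrt{9435}}{37} \approx 7.8757 i$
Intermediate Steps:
$k{\left(j \right)} = 8 + j$ ($k{\left(j \right)} = j + 8 = 8 + j$)
$\sqrt{y{\left(-37 \right)} + k{\left(-6 - 64 \right)}} = \sqrt{\frac{1}{-37} + \left(8 - 70\right)} = \sqrt{- \frac{1}{37} + \left(8 - 70\right)} = \sqrt{- \frac{1}{37} - 62} = \sqrt{- \frac{2295}{37}} = \frac{3 i \sqrt{9435}}{37}$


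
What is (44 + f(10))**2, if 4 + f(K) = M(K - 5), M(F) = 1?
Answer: 1681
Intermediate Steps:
f(K) = -3 (f(K) = -4 + 1 = -3)
(44 + f(10))**2 = (44 - 3)**2 = 41**2 = 1681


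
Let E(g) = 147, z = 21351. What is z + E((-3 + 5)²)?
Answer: 21498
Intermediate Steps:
z + E((-3 + 5)²) = 21351 + 147 = 21498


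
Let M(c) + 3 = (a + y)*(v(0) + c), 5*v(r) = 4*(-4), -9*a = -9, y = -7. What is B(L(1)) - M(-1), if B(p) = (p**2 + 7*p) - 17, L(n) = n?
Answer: -156/5 ≈ -31.200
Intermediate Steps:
a = 1 (a = -1/9*(-9) = 1)
v(r) = -16/5 (v(r) = (4*(-4))/5 = (1/5)*(-16) = -16/5)
M(c) = 81/5 - 6*c (M(c) = -3 + (1 - 7)*(-16/5 + c) = -3 - 6*(-16/5 + c) = -3 + (96/5 - 6*c) = 81/5 - 6*c)
B(p) = -17 + p**2 + 7*p
B(L(1)) - M(-1) = (-17 + 1**2 + 7*1) - (81/5 - 6*(-1)) = (-17 + 1 + 7) - (81/5 + 6) = -9 - 1*111/5 = -9 - 111/5 = -156/5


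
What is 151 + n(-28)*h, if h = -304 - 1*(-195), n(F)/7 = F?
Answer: 21515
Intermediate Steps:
n(F) = 7*F
h = -109 (h = -304 + 195 = -109)
151 + n(-28)*h = 151 + (7*(-28))*(-109) = 151 - 196*(-109) = 151 + 21364 = 21515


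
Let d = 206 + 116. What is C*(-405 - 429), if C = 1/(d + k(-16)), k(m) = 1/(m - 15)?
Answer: -8618/3327 ≈ -2.5903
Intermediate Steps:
d = 322
k(m) = 1/(-15 + m)
C = 31/9981 (C = 1/(322 + 1/(-15 - 16)) = 1/(322 + 1/(-31)) = 1/(322 - 1/31) = 1/(9981/31) = 31/9981 ≈ 0.0031059)
C*(-405 - 429) = 31*(-405 - 429)/9981 = (31/9981)*(-834) = -8618/3327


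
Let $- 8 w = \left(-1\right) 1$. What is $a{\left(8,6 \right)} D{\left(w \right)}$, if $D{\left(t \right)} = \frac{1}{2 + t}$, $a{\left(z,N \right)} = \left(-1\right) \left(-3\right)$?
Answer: $\frac{24}{17} \approx 1.4118$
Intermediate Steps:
$a{\left(z,N \right)} = 3$
$w = \frac{1}{8}$ ($w = - \frac{\left(-1\right) 1}{8} = \left(- \frac{1}{8}\right) \left(-1\right) = \frac{1}{8} \approx 0.125$)
$a{\left(8,6 \right)} D{\left(w \right)} = \frac{3}{2 + \frac{1}{8}} = \frac{3}{\frac{17}{8}} = 3 \cdot \frac{8}{17} = \frac{24}{17}$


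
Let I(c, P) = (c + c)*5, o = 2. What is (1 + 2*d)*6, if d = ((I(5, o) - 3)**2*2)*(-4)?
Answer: -212058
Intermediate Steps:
I(c, P) = 10*c (I(c, P) = (2*c)*5 = 10*c)
d = -17672 (d = ((10*5 - 3)**2*2)*(-4) = ((50 - 3)**2*2)*(-4) = (47**2*2)*(-4) = (2209*2)*(-4) = 4418*(-4) = -17672)
(1 + 2*d)*6 = (1 + 2*(-17672))*6 = (1 - 35344)*6 = -35343*6 = -212058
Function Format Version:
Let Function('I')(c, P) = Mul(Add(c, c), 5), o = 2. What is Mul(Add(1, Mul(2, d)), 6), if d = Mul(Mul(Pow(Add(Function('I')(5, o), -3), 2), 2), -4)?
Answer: -212058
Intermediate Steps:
Function('I')(c, P) = Mul(10, c) (Function('I')(c, P) = Mul(Mul(2, c), 5) = Mul(10, c))
d = -17672 (d = Mul(Mul(Pow(Add(Mul(10, 5), -3), 2), 2), -4) = Mul(Mul(Pow(Add(50, -3), 2), 2), -4) = Mul(Mul(Pow(47, 2), 2), -4) = Mul(Mul(2209, 2), -4) = Mul(4418, -4) = -17672)
Mul(Add(1, Mul(2, d)), 6) = Mul(Add(1, Mul(2, -17672)), 6) = Mul(Add(1, -35344), 6) = Mul(-35343, 6) = -212058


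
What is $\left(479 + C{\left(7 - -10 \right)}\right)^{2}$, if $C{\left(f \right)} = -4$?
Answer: $225625$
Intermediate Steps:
$\left(479 + C{\left(7 - -10 \right)}\right)^{2} = \left(479 - 4\right)^{2} = 475^{2} = 225625$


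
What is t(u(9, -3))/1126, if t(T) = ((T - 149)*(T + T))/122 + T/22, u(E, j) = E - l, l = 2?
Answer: -21441/1511092 ≈ -0.014189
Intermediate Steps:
u(E, j) = -2 + E (u(E, j) = E - 1*2 = E - 2 = -2 + E)
t(T) = T/22 + T*(-149 + T)/61 (t(T) = ((-149 + T)*(2*T))*(1/122) + T*(1/22) = (2*T*(-149 + T))*(1/122) + T/22 = T*(-149 + T)/61 + T/22 = T/22 + T*(-149 + T)/61)
t(u(9, -3))/1126 = ((-2 + 9)*(-3217 + 22*(-2 + 9))/1342)/1126 = ((1/1342)*7*(-3217 + 22*7))*(1/1126) = ((1/1342)*7*(-3217 + 154))*(1/1126) = ((1/1342)*7*(-3063))*(1/1126) = -21441/1342*1/1126 = -21441/1511092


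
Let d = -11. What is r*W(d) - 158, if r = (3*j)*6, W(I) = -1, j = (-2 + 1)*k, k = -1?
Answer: -176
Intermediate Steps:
j = 1 (j = (-2 + 1)*(-1) = -1*(-1) = 1)
r = 18 (r = (3*1)*6 = 3*6 = 18)
r*W(d) - 158 = 18*(-1) - 158 = -18 - 158 = -176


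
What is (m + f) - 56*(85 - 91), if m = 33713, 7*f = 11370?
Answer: 249713/7 ≈ 35673.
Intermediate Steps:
f = 11370/7 (f = (⅐)*11370 = 11370/7 ≈ 1624.3)
(m + f) - 56*(85 - 91) = (33713 + 11370/7) - 56*(85 - 91) = 247361/7 - 56*(-6) = 247361/7 + 336 = 249713/7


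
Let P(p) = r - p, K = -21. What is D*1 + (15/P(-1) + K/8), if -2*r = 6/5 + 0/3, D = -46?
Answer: -89/8 ≈ -11.125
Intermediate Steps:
r = -⅗ (r = -(6/5 + 0/3)/2 = -(6*(⅕) + 0*(⅓))/2 = -(6/5 + 0)/2 = -½*6/5 = -⅗ ≈ -0.60000)
P(p) = -⅗ - p
D*1 + (15/P(-1) + K/8) = -46*1 + (15/(-⅗ - 1*(-1)) - 21/8) = -46 + (15/(-⅗ + 1) - 21*⅛) = -46 + (15/(⅖) - 21/8) = -46 + (15*(5/2) - 21/8) = -46 + (75/2 - 21/8) = -46 + 279/8 = -89/8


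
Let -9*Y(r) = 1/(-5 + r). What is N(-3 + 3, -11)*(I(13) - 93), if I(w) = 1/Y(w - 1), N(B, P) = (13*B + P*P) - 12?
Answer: -17004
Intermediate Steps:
Y(r) = -1/(9*(-5 + r))
N(B, P) = -12 + P² + 13*B (N(B, P) = (13*B + P²) - 12 = (P² + 13*B) - 12 = -12 + P² + 13*B)
I(w) = 54 - 9*w (I(w) = 1/(-1/(-45 + 9*(w - 1))) = 1/(-1/(-45 + 9*(-1 + w))) = 1/(-1/(-45 + (-9 + 9*w))) = 1/(-1/(-54 + 9*w)) = 54 - 9*w)
N(-3 + 3, -11)*(I(13) - 93) = (-12 + (-11)² + 13*(-3 + 3))*((54 - 9*13) - 93) = (-12 + 121 + 13*0)*((54 - 117) - 93) = (-12 + 121 + 0)*(-63 - 93) = 109*(-156) = -17004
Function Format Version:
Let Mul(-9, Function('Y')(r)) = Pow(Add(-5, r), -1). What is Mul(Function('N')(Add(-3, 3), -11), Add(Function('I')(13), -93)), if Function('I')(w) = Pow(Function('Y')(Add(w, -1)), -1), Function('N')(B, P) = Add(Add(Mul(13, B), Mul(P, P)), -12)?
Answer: -17004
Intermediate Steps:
Function('Y')(r) = Mul(Rational(-1, 9), Pow(Add(-5, r), -1))
Function('N')(B, P) = Add(-12, Pow(P, 2), Mul(13, B)) (Function('N')(B, P) = Add(Add(Mul(13, B), Pow(P, 2)), -12) = Add(Add(Pow(P, 2), Mul(13, B)), -12) = Add(-12, Pow(P, 2), Mul(13, B)))
Function('I')(w) = Add(54, Mul(-9, w)) (Function('I')(w) = Pow(Mul(-1, Pow(Add(-45, Mul(9, Add(w, -1))), -1)), -1) = Pow(Mul(-1, Pow(Add(-45, Mul(9, Add(-1, w))), -1)), -1) = Pow(Mul(-1, Pow(Add(-45, Add(-9, Mul(9, w))), -1)), -1) = Pow(Mul(-1, Pow(Add(-54, Mul(9, w)), -1)), -1) = Add(54, Mul(-9, w)))
Mul(Function('N')(Add(-3, 3), -11), Add(Function('I')(13), -93)) = Mul(Add(-12, Pow(-11, 2), Mul(13, Add(-3, 3))), Add(Add(54, Mul(-9, 13)), -93)) = Mul(Add(-12, 121, Mul(13, 0)), Add(Add(54, -117), -93)) = Mul(Add(-12, 121, 0), Add(-63, -93)) = Mul(109, -156) = -17004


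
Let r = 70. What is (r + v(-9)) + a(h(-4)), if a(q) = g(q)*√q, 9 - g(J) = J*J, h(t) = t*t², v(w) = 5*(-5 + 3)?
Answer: 60 - 32696*I ≈ 60.0 - 32696.0*I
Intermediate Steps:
v(w) = -10 (v(w) = 5*(-2) = -10)
h(t) = t³
g(J) = 9 - J² (g(J) = 9 - J*J = 9 - J²)
a(q) = √q*(9 - q²) (a(q) = (9 - q²)*√q = √q*(9 - q²))
(r + v(-9)) + a(h(-4)) = (70 - 10) + √((-4)³)*(9 - ((-4)³)²) = 60 + √(-64)*(9 - 1*(-64)²) = 60 + (8*I)*(9 - 1*4096) = 60 + (8*I)*(9 - 4096) = 60 + (8*I)*(-4087) = 60 - 32696*I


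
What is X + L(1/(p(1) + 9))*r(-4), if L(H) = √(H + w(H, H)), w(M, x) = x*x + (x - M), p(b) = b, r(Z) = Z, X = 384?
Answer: 384 - 2*√11/5 ≈ 382.67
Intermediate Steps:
w(M, x) = x + x² - M (w(M, x) = x² + (x - M) = x + x² - M)
L(H) = √(H + H²) (L(H) = √(H + (H + H² - H)) = √(H + H²))
X + L(1/(p(1) + 9))*r(-4) = 384 + √((1 + 1/(1 + 9))/(1 + 9))*(-4) = 384 + √((1 + 1/10)/10)*(-4) = 384 + √((1 + ⅒)/10)*(-4) = 384 + √((⅒)*(11/10))*(-4) = 384 + √(11/100)*(-4) = 384 + (√11/10)*(-4) = 384 - 2*√11/5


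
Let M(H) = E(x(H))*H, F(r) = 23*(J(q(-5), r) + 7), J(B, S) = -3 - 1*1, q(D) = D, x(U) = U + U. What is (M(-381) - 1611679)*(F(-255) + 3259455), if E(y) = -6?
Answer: -5245855108932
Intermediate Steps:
x(U) = 2*U
J(B, S) = -4 (J(B, S) = -3 - 1 = -4)
F(r) = 69 (F(r) = 23*(-4 + 7) = 23*3 = 69)
M(H) = -6*H
(M(-381) - 1611679)*(F(-255) + 3259455) = (-6*(-381) - 1611679)*(69 + 3259455) = (2286 - 1611679)*3259524 = -1609393*3259524 = -5245855108932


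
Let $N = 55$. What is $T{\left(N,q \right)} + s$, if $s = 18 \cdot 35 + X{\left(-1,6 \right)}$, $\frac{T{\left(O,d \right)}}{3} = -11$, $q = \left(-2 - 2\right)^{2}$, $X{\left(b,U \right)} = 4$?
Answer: $601$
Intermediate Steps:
$q = 16$ ($q = \left(-4\right)^{2} = 16$)
$T{\left(O,d \right)} = -33$ ($T{\left(O,d \right)} = 3 \left(-11\right) = -33$)
$s = 634$ ($s = 18 \cdot 35 + 4 = 630 + 4 = 634$)
$T{\left(N,q \right)} + s = -33 + 634 = 601$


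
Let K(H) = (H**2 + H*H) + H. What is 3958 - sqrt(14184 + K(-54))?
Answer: 3958 - 3*sqrt(2218) ≈ 3816.7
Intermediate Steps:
K(H) = H + 2*H**2 (K(H) = (H**2 + H**2) + H = 2*H**2 + H = H + 2*H**2)
3958 - sqrt(14184 + K(-54)) = 3958 - sqrt(14184 - 54*(1 + 2*(-54))) = 3958 - sqrt(14184 - 54*(1 - 108)) = 3958 - sqrt(14184 - 54*(-107)) = 3958 - sqrt(14184 + 5778) = 3958 - sqrt(19962) = 3958 - 3*sqrt(2218)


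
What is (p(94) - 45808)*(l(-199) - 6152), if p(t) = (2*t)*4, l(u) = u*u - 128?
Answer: -1501310976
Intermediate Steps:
l(u) = -128 + u**2 (l(u) = u**2 - 128 = -128 + u**2)
p(t) = 8*t
(p(94) - 45808)*(l(-199) - 6152) = (8*94 - 45808)*((-128 + (-199)**2) - 6152) = (752 - 45808)*((-128 + 39601) - 6152) = -45056*(39473 - 6152) = -45056*33321 = -1501310976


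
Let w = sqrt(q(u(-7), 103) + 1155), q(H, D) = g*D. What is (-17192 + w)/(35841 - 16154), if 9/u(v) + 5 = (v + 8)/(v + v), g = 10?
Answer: -17192/19687 + sqrt(2185)/19687 ≈ -0.87089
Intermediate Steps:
u(v) = 9/(-5 + (8 + v)/(2*v)) (u(v) = 9/(-5 + (v + 8)/(v + v)) = 9/(-5 + (8 + v)/((2*v))) = 9/(-5 + (8 + v)*(1/(2*v))) = 9/(-5 + (8 + v)/(2*v)))
q(H, D) = 10*D
w = sqrt(2185) (w = sqrt(10*103 + 1155) = sqrt(1030 + 1155) = sqrt(2185) ≈ 46.744)
(-17192 + w)/(35841 - 16154) = (-17192 + sqrt(2185))/(35841 - 16154) = (-17192 + sqrt(2185))/19687 = (-17192 + sqrt(2185))*(1/19687) = -17192/19687 + sqrt(2185)/19687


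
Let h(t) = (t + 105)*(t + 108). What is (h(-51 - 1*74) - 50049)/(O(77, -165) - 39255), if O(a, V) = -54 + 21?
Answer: 49709/39288 ≈ 1.2652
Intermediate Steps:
h(t) = (105 + t)*(108 + t)
O(a, V) = -33
(h(-51 - 1*74) - 50049)/(O(77, -165) - 39255) = ((11340 + (-51 - 1*74)² + 213*(-51 - 1*74)) - 50049)/(-33 - 39255) = ((11340 + (-51 - 74)² + 213*(-51 - 74)) - 50049)/(-39288) = ((11340 + (-125)² + 213*(-125)) - 50049)*(-1/39288) = ((11340 + 15625 - 26625) - 50049)*(-1/39288) = (340 - 50049)*(-1/39288) = -49709*(-1/39288) = 49709/39288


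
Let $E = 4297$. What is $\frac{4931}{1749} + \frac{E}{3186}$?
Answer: $\frac{7741873}{1857438} \approx 4.168$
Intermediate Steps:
$\frac{4931}{1749} + \frac{E}{3186} = \frac{4931}{1749} + \frac{4297}{3186} = \frac{7741873}{1857438}$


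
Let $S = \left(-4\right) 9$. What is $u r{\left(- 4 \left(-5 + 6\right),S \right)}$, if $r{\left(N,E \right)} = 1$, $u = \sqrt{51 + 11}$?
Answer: $\sqrt{62} \approx 7.874$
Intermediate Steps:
$S = -36$
$u = \sqrt{62} \approx 7.874$
$u r{\left(- 4 \left(-5 + 6\right),S \right)} = \sqrt{62} \cdot 1 = \sqrt{62}$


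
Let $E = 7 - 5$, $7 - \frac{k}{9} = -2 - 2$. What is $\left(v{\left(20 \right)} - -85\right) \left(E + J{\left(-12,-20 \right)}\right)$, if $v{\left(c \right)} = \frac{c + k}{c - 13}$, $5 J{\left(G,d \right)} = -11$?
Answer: $- \frac{102}{5} \approx -20.4$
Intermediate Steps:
$k = 99$ ($k = 63 - 9 \left(-2 - 2\right) = 63 - -36 = 63 + 36 = 99$)
$J{\left(G,d \right)} = - \frac{11}{5}$ ($J{\left(G,d \right)} = \frac{1}{5} \left(-11\right) = - \frac{11}{5}$)
$E = 2$ ($E = 7 - 5 = 2$)
$v{\left(c \right)} = \frac{99 + c}{-13 + c}$ ($v{\left(c \right)} = \frac{c + 99}{c - 13} = \frac{99 + c}{-13 + c}$)
$\left(v{\left(20 \right)} - -85\right) \left(E + J{\left(-12,-20 \right)}\right) = \left(\frac{99 + 20}{-13 + 20} - -85\right) \left(2 - \frac{11}{5}\right) = \left(\frac{1}{7} \cdot 119 + 85\right) \left(- \frac{1}{5}\right) = \left(17 + 85\right) \left(- \frac{1}{5}\right) = 102 \left(- \frac{1}{5}\right) = - \frac{102}{5}$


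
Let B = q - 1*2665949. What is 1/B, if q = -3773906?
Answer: -1/6439855 ≈ -1.5528e-7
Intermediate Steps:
B = -6439855 (B = -3773906 - 1*2665949 = -3773906 - 2665949 = -6439855)
1/B = 1/(-6439855) = -1/6439855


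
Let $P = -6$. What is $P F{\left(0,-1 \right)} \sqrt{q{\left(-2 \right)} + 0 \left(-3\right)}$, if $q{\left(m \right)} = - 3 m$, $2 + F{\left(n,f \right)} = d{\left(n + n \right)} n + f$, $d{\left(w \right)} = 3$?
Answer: $18 \sqrt{6} \approx 44.091$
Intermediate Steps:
$F{\left(n,f \right)} = -2 + f + 3 n$ ($F{\left(n,f \right)} = -2 + \left(3 n + f\right) = -2 + \left(f + 3 n\right) = -2 + f + 3 n$)
$P F{\left(0,-1 \right)} \sqrt{q{\left(-2 \right)} + 0 \left(-3\right)} = - 6 \left(-2 - 1 + 3 \cdot 0\right) \sqrt{\left(-3\right) \left(-2\right) + 0 \left(-3\right)} = - 6 \left(-2 - 1 + 0\right) \sqrt{6 + 0} = \left(-6\right) \left(-3\right) \sqrt{6} = 18 \sqrt{6}$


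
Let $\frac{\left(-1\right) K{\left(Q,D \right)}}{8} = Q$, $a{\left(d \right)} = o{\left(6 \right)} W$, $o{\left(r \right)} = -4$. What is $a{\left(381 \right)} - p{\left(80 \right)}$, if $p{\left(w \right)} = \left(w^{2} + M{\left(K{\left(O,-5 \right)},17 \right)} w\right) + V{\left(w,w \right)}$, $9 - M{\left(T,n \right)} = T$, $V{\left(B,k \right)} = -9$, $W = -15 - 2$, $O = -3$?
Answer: $-5123$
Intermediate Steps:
$W = -17$
$a{\left(d \right)} = 68$ ($a{\left(d \right)} = \left(-4\right) \left(-17\right) = 68$)
$K{\left(Q,D \right)} = - 8 Q$
$M{\left(T,n \right)} = 9 - T$
$p{\left(w \right)} = -9 + w^{2} - 15 w$ ($p{\left(w \right)} = \left(w^{2} + \left(9 - \left(-8\right) \left(-3\right)\right) w\right) - 9 = \left(w^{2} + \left(9 - 24\right) w\right) - 9 = \left(w^{2} - 15 w\right) - 9 = -9 + w^{2} - 15 w$)
$a{\left(381 \right)} - p{\left(80 \right)} = 68 - \left(-9 + 80^{2} - 1200\right) = 68 - \left(-9 + 6400 - 1200\right) = 68 - 5191 = -5123$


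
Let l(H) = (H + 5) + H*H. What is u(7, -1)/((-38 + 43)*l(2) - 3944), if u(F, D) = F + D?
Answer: -6/3889 ≈ -0.0015428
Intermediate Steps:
u(F, D) = D + F
l(H) = 5 + H + H² (l(H) = (5 + H) + H² = 5 + H + H²)
u(7, -1)/((-38 + 43)*l(2) - 3944) = (-1 + 7)/((-38 + 43)*(5 + 2 + 2²) - 3944) = 6/(5*(5 + 2 + 4) - 3944) = 6/(5*11 - 3944) = 6/(55 - 3944) = 6/(-3889) = -1/3889*6 = -6/3889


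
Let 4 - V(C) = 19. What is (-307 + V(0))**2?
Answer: 103684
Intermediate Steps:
V(C) = -15 (V(C) = 4 - 1*19 = 4 - 19 = -15)
(-307 + V(0))**2 = (-307 - 15)**2 = (-322)**2 = 103684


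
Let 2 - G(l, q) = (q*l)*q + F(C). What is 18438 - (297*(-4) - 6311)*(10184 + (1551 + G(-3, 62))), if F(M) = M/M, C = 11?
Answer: 174505170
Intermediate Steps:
F(M) = 1
G(l, q) = 1 - l*q**2 (G(l, q) = 2 - ((q*l)*q + 1) = 2 - ((l*q)*q + 1) = 2 - (l*q**2 + 1) = 2 - (1 + l*q**2) = 2 + (-1 - l*q**2) = 1 - l*q**2)
18438 - (297*(-4) - 6311)*(10184 + (1551 + G(-3, 62))) = 18438 - (297*(-4) - 6311)*(10184 + (1551 + (1 - 1*(-3)*62**2))) = 18438 - (-1188 - 6311)*(10184 + (1551 + (1 - 1*(-3)*3844))) = 18438 - (-7499)*(10184 + (1551 + (1 + 11532))) = 18438 - (-7499)*(10184 + (1551 + 11533)) = 18438 - (-7499)*(10184 + 13084) = 18438 - (-7499)*23268 = 18438 - 1*(-174486732) = 18438 + 174486732 = 174505170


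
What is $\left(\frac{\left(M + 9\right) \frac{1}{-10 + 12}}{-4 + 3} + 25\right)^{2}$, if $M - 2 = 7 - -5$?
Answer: $\frac{729}{4} \approx 182.25$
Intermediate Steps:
$M = 14$ ($M = 2 + \left(7 - -5\right) = 2 + \left(7 + 5\right) = 2 + 12 = 14$)
$\left(\frac{\left(M + 9\right) \frac{1}{-10 + 12}}{-4 + 3} + 25\right)^{2} = \left(\frac{\left(14 + 9\right) \frac{1}{-10 + 12}}{-4 + 3} + 25\right)^{2} = \left(\frac{23 \cdot \frac{1}{2}}{-1} + 25\right)^{2} = \left(23 \cdot \frac{1}{2} \left(-1\right) + 25\right)^{2} = \left(\frac{23}{2} \left(-1\right) + 25\right)^{2} = \left(- \frac{23}{2} + 25\right)^{2} = \left(\frac{27}{2}\right)^{2} = \frac{729}{4}$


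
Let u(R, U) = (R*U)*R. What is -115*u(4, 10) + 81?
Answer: -18319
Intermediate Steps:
u(R, U) = U*R**2
-115*u(4, 10) + 81 = -1150*4**2 + 81 = -1150*16 + 81 = -115*160 + 81 = -18400 + 81 = -18319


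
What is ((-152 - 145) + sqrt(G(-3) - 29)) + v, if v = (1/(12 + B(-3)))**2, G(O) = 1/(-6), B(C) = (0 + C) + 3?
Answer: -42767/144 + 5*I*sqrt(42)/6 ≈ -296.99 + 5.4006*I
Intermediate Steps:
B(C) = 3 + C (B(C) = C + 3 = 3 + C)
G(O) = -1/6
v = 1/144 (v = (1/(12 + (3 - 3)))**2 = (1/(12 + 0))**2 = (1/12)**2 = 1/144 ≈ 0.0069444)
((-152 - 145) + sqrt(G(-3) - 29)) + v = ((-152 - 145) + sqrt(-1/6 - 29)) + 1/144 = (-297 + sqrt(-175/6)) + 1/144 = (-297 + 5*I*sqrt(42)/6) + 1/144 = -42767/144 + 5*I*sqrt(42)/6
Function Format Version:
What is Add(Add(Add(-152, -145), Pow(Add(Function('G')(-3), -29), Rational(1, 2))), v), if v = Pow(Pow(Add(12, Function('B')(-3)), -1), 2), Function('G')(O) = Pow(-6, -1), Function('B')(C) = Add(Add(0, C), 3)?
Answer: Add(Rational(-42767, 144), Mul(Rational(5, 6), I, Pow(42, Rational(1, 2)))) ≈ Add(-296.99, Mul(5.4006, I))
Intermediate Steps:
Function('B')(C) = Add(3, C) (Function('B')(C) = Add(C, 3) = Add(3, C))
Function('G')(O) = Rational(-1, 6)
v = Rational(1, 144) (v = Pow(Pow(Add(12, Add(3, -3)), -1), 2) = Pow(Pow(Add(12, 0), -1), 2) = Pow(Pow(12, -1), 2) = Pow(Rational(1, 12), 2) = Rational(1, 144) ≈ 0.0069444)
Add(Add(Add(-152, -145), Pow(Add(Function('G')(-3), -29), Rational(1, 2))), v) = Add(Add(Add(-152, -145), Pow(Add(Rational(-1, 6), -29), Rational(1, 2))), Rational(1, 144)) = Add(Add(-297, Pow(Rational(-175, 6), Rational(1, 2))), Rational(1, 144)) = Add(Add(-297, Mul(Rational(5, 6), I, Pow(42, Rational(1, 2)))), Rational(1, 144)) = Add(Rational(-42767, 144), Mul(Rational(5, 6), I, Pow(42, Rational(1, 2))))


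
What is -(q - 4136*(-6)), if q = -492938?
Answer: 468122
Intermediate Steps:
-(q - 4136*(-6)) = -(-492938 - 4136*(-6)) = -(-492938 - 1*(-24816)) = -(-492938 + 24816) = -1*(-468122) = 468122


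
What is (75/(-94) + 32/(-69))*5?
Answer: -40915/6486 ≈ -6.3082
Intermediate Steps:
(75/(-94) + 32/(-69))*5 = (75*(-1/94) + 32*(-1/69))*5 = (-75/94 - 32/69)*5 = -8183/6486*5 = -40915/6486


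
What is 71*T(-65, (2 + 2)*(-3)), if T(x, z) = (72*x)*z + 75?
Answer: 3992685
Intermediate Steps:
T(x, z) = 75 + 72*x*z (T(x, z) = 72*x*z + 75 = 75 + 72*x*z)
71*T(-65, (2 + 2)*(-3)) = 71*(75 + 72*(-65)*((2 + 2)*(-3))) = 71*(75 + 72*(-65)*(4*(-3))) = 71*(75 + 72*(-65)*(-12)) = 71*(75 + 56160) = 71*56235 = 3992685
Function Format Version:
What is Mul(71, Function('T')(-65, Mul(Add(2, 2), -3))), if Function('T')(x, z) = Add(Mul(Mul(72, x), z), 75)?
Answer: 3992685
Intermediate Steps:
Function('T')(x, z) = Add(75, Mul(72, x, z)) (Function('T')(x, z) = Add(Mul(72, x, z), 75) = Add(75, Mul(72, x, z)))
Mul(71, Function('T')(-65, Mul(Add(2, 2), -3))) = Mul(71, Add(75, Mul(72, -65, Mul(Add(2, 2), -3)))) = Mul(71, Add(75, Mul(72, -65, Mul(4, -3)))) = Mul(71, Add(75, Mul(72, -65, -12))) = Mul(71, Add(75, 56160)) = Mul(71, 56235) = 3992685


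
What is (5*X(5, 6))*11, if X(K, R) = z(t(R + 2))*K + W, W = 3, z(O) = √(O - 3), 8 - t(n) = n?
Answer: 165 + 275*I*√3 ≈ 165.0 + 476.31*I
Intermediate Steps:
t(n) = 8 - n
z(O) = √(-3 + O)
X(K, R) = 3 + K*√(3 - R) (X(K, R) = √(-3 + (8 - (R + 2)))*K + 3 = √(-3 + (8 - (2 + R)))*K + 3 = √(-3 + (8 + (-2 - R)))*K + 3 = √(-3 + (6 - R))*K + 3 = √(3 - R)*K + 3 = K*√(3 - R) + 3 = 3 + K*√(3 - R))
(5*X(5, 6))*11 = (5*(3 + 5*√(3 - 1*6)))*11 = (5*(3 + 5*√(3 - 6)))*11 = (5*(3 + 5*√(-3)))*11 = (5*(3 + 5*(I*√3)))*11 = (5*(3 + 5*I*√3))*11 = (15 + 25*I*√3)*11 = 165 + 275*I*√3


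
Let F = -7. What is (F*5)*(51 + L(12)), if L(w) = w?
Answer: -2205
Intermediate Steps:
(F*5)*(51 + L(12)) = (-7*5)*(51 + 12) = -35*63 = -2205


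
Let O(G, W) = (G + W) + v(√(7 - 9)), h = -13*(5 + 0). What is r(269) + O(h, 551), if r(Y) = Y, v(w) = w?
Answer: 755 + I*√2 ≈ 755.0 + 1.4142*I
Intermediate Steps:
h = -65 (h = -13*5 = -65)
O(G, W) = G + W + I*√2 (O(G, W) = (G + W) + √(7 - 9) = (G + W) + √(-2) = (G + W) + I*√2 = G + W + I*√2)
r(269) + O(h, 551) = 269 + (-65 + 551 + I*√2) = 269 + (486 + I*√2) = 755 + I*√2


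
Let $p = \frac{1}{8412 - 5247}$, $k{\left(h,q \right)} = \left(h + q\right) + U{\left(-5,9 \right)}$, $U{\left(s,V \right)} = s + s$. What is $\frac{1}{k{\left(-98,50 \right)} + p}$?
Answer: $- \frac{3165}{183569} \approx -0.017241$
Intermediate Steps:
$U{\left(s,V \right)} = 2 s$
$k{\left(h,q \right)} = -10 + h + q$ ($k{\left(h,q \right)} = \left(h + q\right) + 2 \left(-5\right) = \left(h + q\right) - 10 = -10 + h + q$)
$p = \frac{1}{3165} \approx 0.00031596$
$\frac{1}{k{\left(-98,50 \right)} + p} = \frac{1}{\left(-10 - 98 + 50\right) + \frac{1}{3165}} = \frac{1}{-58 + \frac{1}{3165}} = \frac{1}{- \frac{183569}{3165}} = - \frac{3165}{183569}$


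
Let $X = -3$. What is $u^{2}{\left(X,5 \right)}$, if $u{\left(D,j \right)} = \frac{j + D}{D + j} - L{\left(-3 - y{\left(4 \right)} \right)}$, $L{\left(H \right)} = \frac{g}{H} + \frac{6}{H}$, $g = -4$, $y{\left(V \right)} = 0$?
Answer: $\frac{25}{9} \approx 2.7778$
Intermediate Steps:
$L{\left(H \right)} = \frac{2}{H}$ ($L{\left(H \right)} = - \frac{4}{H} + \frac{6}{H} = \frac{2}{H}$)
$u{\left(D,j \right)} = \frac{5}{3}$ ($u{\left(D,j \right)} = \frac{j + D}{D + j} - \frac{2}{-3 - 0} = \frac{D + j}{D + j} - \frac{2}{-3 + 0} = 1 - \frac{2}{-3} = 1 - 2 \left(- \frac{1}{3}\right) = 1 - - \frac{2}{3} = 1 + \frac{2}{3} = \frac{5}{3}$)
$u^{2}{\left(X,5 \right)} = \left(\frac{5}{3}\right)^{2} = \frac{25}{9}$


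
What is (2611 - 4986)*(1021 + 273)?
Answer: -3073250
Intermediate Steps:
(2611 - 4986)*(1021 + 273) = -2375*1294 = -3073250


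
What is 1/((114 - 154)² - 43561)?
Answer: -1/41961 ≈ -2.3832e-5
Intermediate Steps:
1/((114 - 154)² - 43561) = 1/((-40)² - 43561) = 1/(1600 - 43561) = 1/(-41961) = -1/41961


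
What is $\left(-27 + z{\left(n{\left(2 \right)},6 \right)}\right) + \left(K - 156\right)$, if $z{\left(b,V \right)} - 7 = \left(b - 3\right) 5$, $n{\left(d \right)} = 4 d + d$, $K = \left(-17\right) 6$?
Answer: $-243$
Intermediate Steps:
$K = -102$
$n{\left(d \right)} = 5 d$
$z{\left(b,V \right)} = -8 + 5 b$ ($z{\left(b,V \right)} = 7 + \left(b - 3\right) 5 = 7 + \left(-3 + b\right) 5 = 7 + \left(-15 + 5 b\right) = -8 + 5 b$)
$\left(-27 + z{\left(n{\left(2 \right)},6 \right)}\right) + \left(K - 156\right) = \left(-27 - \left(8 - 5 \cdot 5 \cdot 2\right)\right) - 258 = \left(-27 + \left(-8 + 5 \cdot 10\right)\right) - 258 = \left(-27 + \left(-8 + 50\right)\right) - 258 = \left(-27 + 42\right) - 258 = 15 - 258 = -243$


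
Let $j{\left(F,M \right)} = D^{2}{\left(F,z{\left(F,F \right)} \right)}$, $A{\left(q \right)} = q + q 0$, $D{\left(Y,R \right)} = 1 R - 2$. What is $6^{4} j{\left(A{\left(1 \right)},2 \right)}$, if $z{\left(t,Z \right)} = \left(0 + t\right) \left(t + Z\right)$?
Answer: $0$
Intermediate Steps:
$z{\left(t,Z \right)} = t \left(Z + t\right)$
$D{\left(Y,R \right)} = -2 + R$ ($D{\left(Y,R \right)} = R - 2 = -2 + R$)
$A{\left(q \right)} = q$ ($A{\left(q \right)} = q + 0 = q$)
$j{\left(F,M \right)} = \left(-2 + 2 F^{2}\right)^{2}$ ($j{\left(F,M \right)} = \left(-2 + F \left(F + F\right)\right)^{2} = \left(-2 + F 2 F\right)^{2} = \left(-2 + 2 F^{2}\right)^{2}$)
$6^{4} j{\left(A{\left(1 \right)},2 \right)} = 6^{4} \cdot 4 \left(-1 + 1^{2}\right)^{2} = 1296 \cdot 4 \left(-1 + 1\right)^{2} = 1296 \cdot 4 \cdot 0^{2} = 1296 \cdot 4 \cdot 0 = 1296 \cdot 0 = 0$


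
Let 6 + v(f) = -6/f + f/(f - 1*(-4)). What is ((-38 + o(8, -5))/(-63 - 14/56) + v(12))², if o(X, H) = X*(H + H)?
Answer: 15452761/1024144 ≈ 15.088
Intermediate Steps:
o(X, H) = 2*H*X (o(X, H) = X*(2*H) = 2*H*X)
v(f) = -6 - 6/f + f/(4 + f) (v(f) = -6 + (-6/f + f/(f - 1*(-4))) = -6 + (-6/f + f/(f + 4)) = -6 + (-6/f + f/(4 + f)) = -6 - 6/f + f/(4 + f))
((-38 + o(8, -5))/(-63 - 14/56) + v(12))² = ((-38 + 2*(-5)*8)/(-63 - 14/56) + (-24 - 30*12 - 5*12²)/(12*(4 + 12)))² = ((-38 - 80)/(-63 - 14*1/56) + (1/12)*(-24 - 360 - 5*144)/16)² = (-118/(-63 - ¼) + (1/12)*(1/16)*(-24 - 360 - 720))² = (-118/(-253/4) + (1/12)*(1/16)*(-1104))² = (-118*(-4/253) - 23/4)² = (472/253 - 23/4)² = (-3931/1012)² = 15452761/1024144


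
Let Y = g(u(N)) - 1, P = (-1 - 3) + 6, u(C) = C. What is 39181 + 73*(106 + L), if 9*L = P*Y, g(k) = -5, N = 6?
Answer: 140465/3 ≈ 46822.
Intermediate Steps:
P = 2 (P = -4 + 6 = 2)
Y = -6 (Y = -5 - 1 = -6)
L = -4/3 (L = (2*(-6))/9 = (1/9)*(-12) = -4/3 ≈ -1.3333)
39181 + 73*(106 + L) = 39181 + 73*(106 - 4/3) = 39181 + 73*(314/3) = 39181 + 22922/3 = 140465/3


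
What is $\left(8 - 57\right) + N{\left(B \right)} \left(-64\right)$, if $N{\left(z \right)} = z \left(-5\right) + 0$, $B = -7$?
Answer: $-2289$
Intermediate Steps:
$N{\left(z \right)} = - 5 z$ ($N{\left(z \right)} = - 5 z + 0 = - 5 z$)
$\left(8 - 57\right) + N{\left(B \right)} \left(-64\right) = \left(8 - 57\right) + \left(-5\right) \left(-7\right) \left(-64\right) = -49 + 35 \left(-64\right) = -49 - 2240 = -2289$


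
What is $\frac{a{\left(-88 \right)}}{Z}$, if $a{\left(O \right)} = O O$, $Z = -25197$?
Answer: $- \frac{7744}{25197} \approx -0.30734$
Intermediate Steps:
$a{\left(O \right)} = O^{2}$
$\frac{a{\left(-88 \right)}}{Z} = \frac{\left(-88\right)^{2}}{-25197} = 7744 \left(- \frac{1}{25197}\right) = - \frac{7744}{25197}$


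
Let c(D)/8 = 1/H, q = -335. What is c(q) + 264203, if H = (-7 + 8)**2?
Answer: 264211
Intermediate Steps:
H = 1 (H = 1**2 = 1)
c(D) = 8 (c(D) = 8/1 = 8*1 = 8)
c(q) + 264203 = 8 + 264203 = 264211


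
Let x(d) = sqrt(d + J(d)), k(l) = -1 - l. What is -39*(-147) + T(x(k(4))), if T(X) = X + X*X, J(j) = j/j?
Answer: 5729 + 2*I ≈ 5729.0 + 2.0*I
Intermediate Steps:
J(j) = 1
x(d) = sqrt(1 + d) (x(d) = sqrt(d + 1) = sqrt(1 + d))
T(X) = X + X**2
-39*(-147) + T(x(k(4))) = -39*(-147) + sqrt(1 + (-1 - 1*4))*(1 + sqrt(1 + (-1 - 1*4))) = 5733 + sqrt(1 + (-1 - 4))*(1 + sqrt(1 + (-1 - 4))) = 5733 + sqrt(1 - 5)*(1 + sqrt(1 - 5)) = 5733 + sqrt(-4)*(1 + sqrt(-4)) = 5733 + (2*I)*(1 + 2*I) = 5733 + 2*I*(1 + 2*I)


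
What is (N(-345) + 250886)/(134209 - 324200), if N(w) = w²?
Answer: -369911/189991 ≈ -1.9470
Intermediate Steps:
(N(-345) + 250886)/(134209 - 324200) = ((-345)² + 250886)/(134209 - 324200) = (119025 + 250886)/(-189991) = 369911*(-1/189991) = -369911/189991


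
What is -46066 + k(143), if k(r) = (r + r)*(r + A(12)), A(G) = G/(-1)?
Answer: -8600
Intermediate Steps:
A(G) = -G (A(G) = G*(-1) = -G)
k(r) = 2*r*(-12 + r) (k(r) = (r + r)*(r - 1*12) = (2*r)*(r - 12) = (2*r)*(-12 + r) = 2*r*(-12 + r))
-46066 + k(143) = -46066 + 2*143*(-12 + 143) = -46066 + 2*143*131 = -46066 + 37466 = -8600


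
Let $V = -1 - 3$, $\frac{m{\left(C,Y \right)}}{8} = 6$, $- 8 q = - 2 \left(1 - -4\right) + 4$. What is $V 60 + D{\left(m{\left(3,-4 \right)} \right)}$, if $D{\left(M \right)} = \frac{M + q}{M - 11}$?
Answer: $- \frac{35325}{148} \approx -238.68$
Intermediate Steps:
$q = \frac{3}{4}$ ($q = - \frac{- 2 \left(1 - -4\right) + 4}{8} = - \frac{- 2 \left(1 + 4\right) + 4}{8} = - \frac{\left(-2\right) 5 + 4}{8} = - \frac{-10 + 4}{8} = \left(- \frac{1}{8}\right) \left(-6\right) = \frac{3}{4} \approx 0.75$)
$m{\left(C,Y \right)} = 48$ ($m{\left(C,Y \right)} = 8 \cdot 6 = 48$)
$V = -4$ ($V = -1 - 3 = -4$)
$D{\left(M \right)} = \frac{\frac{3}{4} + M}{-11 + M}$ ($D{\left(M \right)} = \frac{M + \frac{3}{4}}{M - 11} = \frac{\frac{3}{4} + M}{-11 + M}$)
$V 60 + D{\left(m{\left(3,-4 \right)} \right)} = \left(-4\right) 60 + \frac{\frac{3}{4} + 48}{-11 + 48} = -240 + \frac{1}{37} \cdot \frac{195}{4} = -240 + \frac{195}{148} = - \frac{35325}{148}$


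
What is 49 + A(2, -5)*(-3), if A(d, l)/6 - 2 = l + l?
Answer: 193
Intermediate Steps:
A(d, l) = 12 + 12*l (A(d, l) = 12 + 6*(l + l) = 12 + 6*(2*l) = 12 + 12*l)
49 + A(2, -5)*(-3) = 49 + (12 + 12*(-5))*(-3) = 49 + (12 - 60)*(-3) = 49 - 48*(-3) = 49 + 144 = 193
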